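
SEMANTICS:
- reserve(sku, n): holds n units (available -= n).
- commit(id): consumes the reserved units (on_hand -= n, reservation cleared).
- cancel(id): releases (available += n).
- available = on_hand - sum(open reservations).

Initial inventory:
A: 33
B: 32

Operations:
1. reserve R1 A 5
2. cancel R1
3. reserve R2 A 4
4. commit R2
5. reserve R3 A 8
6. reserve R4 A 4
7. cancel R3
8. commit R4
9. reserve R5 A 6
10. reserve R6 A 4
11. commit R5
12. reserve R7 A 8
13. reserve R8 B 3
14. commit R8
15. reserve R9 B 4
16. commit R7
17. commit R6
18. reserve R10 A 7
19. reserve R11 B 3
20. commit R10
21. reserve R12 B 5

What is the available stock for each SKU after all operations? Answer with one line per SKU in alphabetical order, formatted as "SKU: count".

Step 1: reserve R1 A 5 -> on_hand[A=33 B=32] avail[A=28 B=32] open={R1}
Step 2: cancel R1 -> on_hand[A=33 B=32] avail[A=33 B=32] open={}
Step 3: reserve R2 A 4 -> on_hand[A=33 B=32] avail[A=29 B=32] open={R2}
Step 4: commit R2 -> on_hand[A=29 B=32] avail[A=29 B=32] open={}
Step 5: reserve R3 A 8 -> on_hand[A=29 B=32] avail[A=21 B=32] open={R3}
Step 6: reserve R4 A 4 -> on_hand[A=29 B=32] avail[A=17 B=32] open={R3,R4}
Step 7: cancel R3 -> on_hand[A=29 B=32] avail[A=25 B=32] open={R4}
Step 8: commit R4 -> on_hand[A=25 B=32] avail[A=25 B=32] open={}
Step 9: reserve R5 A 6 -> on_hand[A=25 B=32] avail[A=19 B=32] open={R5}
Step 10: reserve R6 A 4 -> on_hand[A=25 B=32] avail[A=15 B=32] open={R5,R6}
Step 11: commit R5 -> on_hand[A=19 B=32] avail[A=15 B=32] open={R6}
Step 12: reserve R7 A 8 -> on_hand[A=19 B=32] avail[A=7 B=32] open={R6,R7}
Step 13: reserve R8 B 3 -> on_hand[A=19 B=32] avail[A=7 B=29] open={R6,R7,R8}
Step 14: commit R8 -> on_hand[A=19 B=29] avail[A=7 B=29] open={R6,R7}
Step 15: reserve R9 B 4 -> on_hand[A=19 B=29] avail[A=7 B=25] open={R6,R7,R9}
Step 16: commit R7 -> on_hand[A=11 B=29] avail[A=7 B=25] open={R6,R9}
Step 17: commit R6 -> on_hand[A=7 B=29] avail[A=7 B=25] open={R9}
Step 18: reserve R10 A 7 -> on_hand[A=7 B=29] avail[A=0 B=25] open={R10,R9}
Step 19: reserve R11 B 3 -> on_hand[A=7 B=29] avail[A=0 B=22] open={R10,R11,R9}
Step 20: commit R10 -> on_hand[A=0 B=29] avail[A=0 B=22] open={R11,R9}
Step 21: reserve R12 B 5 -> on_hand[A=0 B=29] avail[A=0 B=17] open={R11,R12,R9}

Answer: A: 0
B: 17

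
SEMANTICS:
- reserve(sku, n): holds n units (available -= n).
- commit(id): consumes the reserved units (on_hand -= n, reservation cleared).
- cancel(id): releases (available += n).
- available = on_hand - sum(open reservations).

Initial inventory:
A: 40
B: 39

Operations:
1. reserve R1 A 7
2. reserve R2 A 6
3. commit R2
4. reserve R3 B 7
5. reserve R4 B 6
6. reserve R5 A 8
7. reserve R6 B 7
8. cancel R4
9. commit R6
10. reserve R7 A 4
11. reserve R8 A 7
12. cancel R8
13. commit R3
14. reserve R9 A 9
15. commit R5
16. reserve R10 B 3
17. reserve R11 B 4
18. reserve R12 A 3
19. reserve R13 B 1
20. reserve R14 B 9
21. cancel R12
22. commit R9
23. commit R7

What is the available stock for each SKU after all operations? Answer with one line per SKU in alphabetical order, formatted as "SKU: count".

Answer: A: 6
B: 8

Derivation:
Step 1: reserve R1 A 7 -> on_hand[A=40 B=39] avail[A=33 B=39] open={R1}
Step 2: reserve R2 A 6 -> on_hand[A=40 B=39] avail[A=27 B=39] open={R1,R2}
Step 3: commit R2 -> on_hand[A=34 B=39] avail[A=27 B=39] open={R1}
Step 4: reserve R3 B 7 -> on_hand[A=34 B=39] avail[A=27 B=32] open={R1,R3}
Step 5: reserve R4 B 6 -> on_hand[A=34 B=39] avail[A=27 B=26] open={R1,R3,R4}
Step 6: reserve R5 A 8 -> on_hand[A=34 B=39] avail[A=19 B=26] open={R1,R3,R4,R5}
Step 7: reserve R6 B 7 -> on_hand[A=34 B=39] avail[A=19 B=19] open={R1,R3,R4,R5,R6}
Step 8: cancel R4 -> on_hand[A=34 B=39] avail[A=19 B=25] open={R1,R3,R5,R6}
Step 9: commit R6 -> on_hand[A=34 B=32] avail[A=19 B=25] open={R1,R3,R5}
Step 10: reserve R7 A 4 -> on_hand[A=34 B=32] avail[A=15 B=25] open={R1,R3,R5,R7}
Step 11: reserve R8 A 7 -> on_hand[A=34 B=32] avail[A=8 B=25] open={R1,R3,R5,R7,R8}
Step 12: cancel R8 -> on_hand[A=34 B=32] avail[A=15 B=25] open={R1,R3,R5,R7}
Step 13: commit R3 -> on_hand[A=34 B=25] avail[A=15 B=25] open={R1,R5,R7}
Step 14: reserve R9 A 9 -> on_hand[A=34 B=25] avail[A=6 B=25] open={R1,R5,R7,R9}
Step 15: commit R5 -> on_hand[A=26 B=25] avail[A=6 B=25] open={R1,R7,R9}
Step 16: reserve R10 B 3 -> on_hand[A=26 B=25] avail[A=6 B=22] open={R1,R10,R7,R9}
Step 17: reserve R11 B 4 -> on_hand[A=26 B=25] avail[A=6 B=18] open={R1,R10,R11,R7,R9}
Step 18: reserve R12 A 3 -> on_hand[A=26 B=25] avail[A=3 B=18] open={R1,R10,R11,R12,R7,R9}
Step 19: reserve R13 B 1 -> on_hand[A=26 B=25] avail[A=3 B=17] open={R1,R10,R11,R12,R13,R7,R9}
Step 20: reserve R14 B 9 -> on_hand[A=26 B=25] avail[A=3 B=8] open={R1,R10,R11,R12,R13,R14,R7,R9}
Step 21: cancel R12 -> on_hand[A=26 B=25] avail[A=6 B=8] open={R1,R10,R11,R13,R14,R7,R9}
Step 22: commit R9 -> on_hand[A=17 B=25] avail[A=6 B=8] open={R1,R10,R11,R13,R14,R7}
Step 23: commit R7 -> on_hand[A=13 B=25] avail[A=6 B=8] open={R1,R10,R11,R13,R14}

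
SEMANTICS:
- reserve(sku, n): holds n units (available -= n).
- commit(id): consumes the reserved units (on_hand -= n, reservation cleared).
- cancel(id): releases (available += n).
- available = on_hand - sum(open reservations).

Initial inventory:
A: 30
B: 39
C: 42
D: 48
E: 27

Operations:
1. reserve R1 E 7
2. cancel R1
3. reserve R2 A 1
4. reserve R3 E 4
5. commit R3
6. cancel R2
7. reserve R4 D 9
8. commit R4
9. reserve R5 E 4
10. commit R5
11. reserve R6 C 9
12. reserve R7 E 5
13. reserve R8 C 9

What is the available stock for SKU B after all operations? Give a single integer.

Step 1: reserve R1 E 7 -> on_hand[A=30 B=39 C=42 D=48 E=27] avail[A=30 B=39 C=42 D=48 E=20] open={R1}
Step 2: cancel R1 -> on_hand[A=30 B=39 C=42 D=48 E=27] avail[A=30 B=39 C=42 D=48 E=27] open={}
Step 3: reserve R2 A 1 -> on_hand[A=30 B=39 C=42 D=48 E=27] avail[A=29 B=39 C=42 D=48 E=27] open={R2}
Step 4: reserve R3 E 4 -> on_hand[A=30 B=39 C=42 D=48 E=27] avail[A=29 B=39 C=42 D=48 E=23] open={R2,R3}
Step 5: commit R3 -> on_hand[A=30 B=39 C=42 D=48 E=23] avail[A=29 B=39 C=42 D=48 E=23] open={R2}
Step 6: cancel R2 -> on_hand[A=30 B=39 C=42 D=48 E=23] avail[A=30 B=39 C=42 D=48 E=23] open={}
Step 7: reserve R4 D 9 -> on_hand[A=30 B=39 C=42 D=48 E=23] avail[A=30 B=39 C=42 D=39 E=23] open={R4}
Step 8: commit R4 -> on_hand[A=30 B=39 C=42 D=39 E=23] avail[A=30 B=39 C=42 D=39 E=23] open={}
Step 9: reserve R5 E 4 -> on_hand[A=30 B=39 C=42 D=39 E=23] avail[A=30 B=39 C=42 D=39 E=19] open={R5}
Step 10: commit R5 -> on_hand[A=30 B=39 C=42 D=39 E=19] avail[A=30 B=39 C=42 D=39 E=19] open={}
Step 11: reserve R6 C 9 -> on_hand[A=30 B=39 C=42 D=39 E=19] avail[A=30 B=39 C=33 D=39 E=19] open={R6}
Step 12: reserve R7 E 5 -> on_hand[A=30 B=39 C=42 D=39 E=19] avail[A=30 B=39 C=33 D=39 E=14] open={R6,R7}
Step 13: reserve R8 C 9 -> on_hand[A=30 B=39 C=42 D=39 E=19] avail[A=30 B=39 C=24 D=39 E=14] open={R6,R7,R8}
Final available[B] = 39

Answer: 39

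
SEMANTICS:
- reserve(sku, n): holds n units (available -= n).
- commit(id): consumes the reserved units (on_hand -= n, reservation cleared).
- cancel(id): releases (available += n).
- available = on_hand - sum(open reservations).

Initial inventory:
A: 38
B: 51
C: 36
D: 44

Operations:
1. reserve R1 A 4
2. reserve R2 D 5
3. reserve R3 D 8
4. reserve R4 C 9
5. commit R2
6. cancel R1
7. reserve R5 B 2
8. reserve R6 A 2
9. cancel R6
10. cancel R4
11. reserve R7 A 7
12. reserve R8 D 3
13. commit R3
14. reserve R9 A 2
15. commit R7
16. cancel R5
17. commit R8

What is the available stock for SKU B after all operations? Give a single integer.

Step 1: reserve R1 A 4 -> on_hand[A=38 B=51 C=36 D=44] avail[A=34 B=51 C=36 D=44] open={R1}
Step 2: reserve R2 D 5 -> on_hand[A=38 B=51 C=36 D=44] avail[A=34 B=51 C=36 D=39] open={R1,R2}
Step 3: reserve R3 D 8 -> on_hand[A=38 B=51 C=36 D=44] avail[A=34 B=51 C=36 D=31] open={R1,R2,R3}
Step 4: reserve R4 C 9 -> on_hand[A=38 B=51 C=36 D=44] avail[A=34 B=51 C=27 D=31] open={R1,R2,R3,R4}
Step 5: commit R2 -> on_hand[A=38 B=51 C=36 D=39] avail[A=34 B=51 C=27 D=31] open={R1,R3,R4}
Step 6: cancel R1 -> on_hand[A=38 B=51 C=36 D=39] avail[A=38 B=51 C=27 D=31] open={R3,R4}
Step 7: reserve R5 B 2 -> on_hand[A=38 B=51 C=36 D=39] avail[A=38 B=49 C=27 D=31] open={R3,R4,R5}
Step 8: reserve R6 A 2 -> on_hand[A=38 B=51 C=36 D=39] avail[A=36 B=49 C=27 D=31] open={R3,R4,R5,R6}
Step 9: cancel R6 -> on_hand[A=38 B=51 C=36 D=39] avail[A=38 B=49 C=27 D=31] open={R3,R4,R5}
Step 10: cancel R4 -> on_hand[A=38 B=51 C=36 D=39] avail[A=38 B=49 C=36 D=31] open={R3,R5}
Step 11: reserve R7 A 7 -> on_hand[A=38 B=51 C=36 D=39] avail[A=31 B=49 C=36 D=31] open={R3,R5,R7}
Step 12: reserve R8 D 3 -> on_hand[A=38 B=51 C=36 D=39] avail[A=31 B=49 C=36 D=28] open={R3,R5,R7,R8}
Step 13: commit R3 -> on_hand[A=38 B=51 C=36 D=31] avail[A=31 B=49 C=36 D=28] open={R5,R7,R8}
Step 14: reserve R9 A 2 -> on_hand[A=38 B=51 C=36 D=31] avail[A=29 B=49 C=36 D=28] open={R5,R7,R8,R9}
Step 15: commit R7 -> on_hand[A=31 B=51 C=36 D=31] avail[A=29 B=49 C=36 D=28] open={R5,R8,R9}
Step 16: cancel R5 -> on_hand[A=31 B=51 C=36 D=31] avail[A=29 B=51 C=36 D=28] open={R8,R9}
Step 17: commit R8 -> on_hand[A=31 B=51 C=36 D=28] avail[A=29 B=51 C=36 D=28] open={R9}
Final available[B] = 51

Answer: 51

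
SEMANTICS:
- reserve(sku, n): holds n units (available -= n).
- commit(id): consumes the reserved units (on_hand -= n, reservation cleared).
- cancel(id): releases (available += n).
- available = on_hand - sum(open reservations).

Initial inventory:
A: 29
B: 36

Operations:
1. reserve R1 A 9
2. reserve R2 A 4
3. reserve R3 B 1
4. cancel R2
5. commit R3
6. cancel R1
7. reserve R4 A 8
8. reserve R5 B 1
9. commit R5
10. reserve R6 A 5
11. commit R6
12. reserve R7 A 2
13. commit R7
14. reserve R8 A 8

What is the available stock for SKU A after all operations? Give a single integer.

Step 1: reserve R1 A 9 -> on_hand[A=29 B=36] avail[A=20 B=36] open={R1}
Step 2: reserve R2 A 4 -> on_hand[A=29 B=36] avail[A=16 B=36] open={R1,R2}
Step 3: reserve R3 B 1 -> on_hand[A=29 B=36] avail[A=16 B=35] open={R1,R2,R3}
Step 4: cancel R2 -> on_hand[A=29 B=36] avail[A=20 B=35] open={R1,R3}
Step 5: commit R3 -> on_hand[A=29 B=35] avail[A=20 B=35] open={R1}
Step 6: cancel R1 -> on_hand[A=29 B=35] avail[A=29 B=35] open={}
Step 7: reserve R4 A 8 -> on_hand[A=29 B=35] avail[A=21 B=35] open={R4}
Step 8: reserve R5 B 1 -> on_hand[A=29 B=35] avail[A=21 B=34] open={R4,R5}
Step 9: commit R5 -> on_hand[A=29 B=34] avail[A=21 B=34] open={R4}
Step 10: reserve R6 A 5 -> on_hand[A=29 B=34] avail[A=16 B=34] open={R4,R6}
Step 11: commit R6 -> on_hand[A=24 B=34] avail[A=16 B=34] open={R4}
Step 12: reserve R7 A 2 -> on_hand[A=24 B=34] avail[A=14 B=34] open={R4,R7}
Step 13: commit R7 -> on_hand[A=22 B=34] avail[A=14 B=34] open={R4}
Step 14: reserve R8 A 8 -> on_hand[A=22 B=34] avail[A=6 B=34] open={R4,R8}
Final available[A] = 6

Answer: 6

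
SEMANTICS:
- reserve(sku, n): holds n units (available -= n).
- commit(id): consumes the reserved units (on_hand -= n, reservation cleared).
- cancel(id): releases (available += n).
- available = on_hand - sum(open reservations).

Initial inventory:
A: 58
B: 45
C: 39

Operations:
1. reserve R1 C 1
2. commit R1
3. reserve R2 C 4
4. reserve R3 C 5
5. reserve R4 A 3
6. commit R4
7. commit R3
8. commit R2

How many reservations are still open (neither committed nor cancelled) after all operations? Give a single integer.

Step 1: reserve R1 C 1 -> on_hand[A=58 B=45 C=39] avail[A=58 B=45 C=38] open={R1}
Step 2: commit R1 -> on_hand[A=58 B=45 C=38] avail[A=58 B=45 C=38] open={}
Step 3: reserve R2 C 4 -> on_hand[A=58 B=45 C=38] avail[A=58 B=45 C=34] open={R2}
Step 4: reserve R3 C 5 -> on_hand[A=58 B=45 C=38] avail[A=58 B=45 C=29] open={R2,R3}
Step 5: reserve R4 A 3 -> on_hand[A=58 B=45 C=38] avail[A=55 B=45 C=29] open={R2,R3,R4}
Step 6: commit R4 -> on_hand[A=55 B=45 C=38] avail[A=55 B=45 C=29] open={R2,R3}
Step 7: commit R3 -> on_hand[A=55 B=45 C=33] avail[A=55 B=45 C=29] open={R2}
Step 8: commit R2 -> on_hand[A=55 B=45 C=29] avail[A=55 B=45 C=29] open={}
Open reservations: [] -> 0

Answer: 0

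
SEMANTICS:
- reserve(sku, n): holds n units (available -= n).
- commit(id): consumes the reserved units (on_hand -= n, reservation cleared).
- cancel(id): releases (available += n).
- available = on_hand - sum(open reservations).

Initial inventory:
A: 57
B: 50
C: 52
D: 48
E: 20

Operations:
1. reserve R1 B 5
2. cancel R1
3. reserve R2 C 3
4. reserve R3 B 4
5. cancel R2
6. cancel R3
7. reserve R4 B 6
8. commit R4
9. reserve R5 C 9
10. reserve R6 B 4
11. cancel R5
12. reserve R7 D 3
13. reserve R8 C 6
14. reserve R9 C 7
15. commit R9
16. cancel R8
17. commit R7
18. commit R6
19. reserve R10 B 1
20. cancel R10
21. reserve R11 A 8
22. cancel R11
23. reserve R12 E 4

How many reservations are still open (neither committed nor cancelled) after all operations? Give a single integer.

Answer: 1

Derivation:
Step 1: reserve R1 B 5 -> on_hand[A=57 B=50 C=52 D=48 E=20] avail[A=57 B=45 C=52 D=48 E=20] open={R1}
Step 2: cancel R1 -> on_hand[A=57 B=50 C=52 D=48 E=20] avail[A=57 B=50 C=52 D=48 E=20] open={}
Step 3: reserve R2 C 3 -> on_hand[A=57 B=50 C=52 D=48 E=20] avail[A=57 B=50 C=49 D=48 E=20] open={R2}
Step 4: reserve R3 B 4 -> on_hand[A=57 B=50 C=52 D=48 E=20] avail[A=57 B=46 C=49 D=48 E=20] open={R2,R3}
Step 5: cancel R2 -> on_hand[A=57 B=50 C=52 D=48 E=20] avail[A=57 B=46 C=52 D=48 E=20] open={R3}
Step 6: cancel R3 -> on_hand[A=57 B=50 C=52 D=48 E=20] avail[A=57 B=50 C=52 D=48 E=20] open={}
Step 7: reserve R4 B 6 -> on_hand[A=57 B=50 C=52 D=48 E=20] avail[A=57 B=44 C=52 D=48 E=20] open={R4}
Step 8: commit R4 -> on_hand[A=57 B=44 C=52 D=48 E=20] avail[A=57 B=44 C=52 D=48 E=20] open={}
Step 9: reserve R5 C 9 -> on_hand[A=57 B=44 C=52 D=48 E=20] avail[A=57 B=44 C=43 D=48 E=20] open={R5}
Step 10: reserve R6 B 4 -> on_hand[A=57 B=44 C=52 D=48 E=20] avail[A=57 B=40 C=43 D=48 E=20] open={R5,R6}
Step 11: cancel R5 -> on_hand[A=57 B=44 C=52 D=48 E=20] avail[A=57 B=40 C=52 D=48 E=20] open={R6}
Step 12: reserve R7 D 3 -> on_hand[A=57 B=44 C=52 D=48 E=20] avail[A=57 B=40 C=52 D=45 E=20] open={R6,R7}
Step 13: reserve R8 C 6 -> on_hand[A=57 B=44 C=52 D=48 E=20] avail[A=57 B=40 C=46 D=45 E=20] open={R6,R7,R8}
Step 14: reserve R9 C 7 -> on_hand[A=57 B=44 C=52 D=48 E=20] avail[A=57 B=40 C=39 D=45 E=20] open={R6,R7,R8,R9}
Step 15: commit R9 -> on_hand[A=57 B=44 C=45 D=48 E=20] avail[A=57 B=40 C=39 D=45 E=20] open={R6,R7,R8}
Step 16: cancel R8 -> on_hand[A=57 B=44 C=45 D=48 E=20] avail[A=57 B=40 C=45 D=45 E=20] open={R6,R7}
Step 17: commit R7 -> on_hand[A=57 B=44 C=45 D=45 E=20] avail[A=57 B=40 C=45 D=45 E=20] open={R6}
Step 18: commit R6 -> on_hand[A=57 B=40 C=45 D=45 E=20] avail[A=57 B=40 C=45 D=45 E=20] open={}
Step 19: reserve R10 B 1 -> on_hand[A=57 B=40 C=45 D=45 E=20] avail[A=57 B=39 C=45 D=45 E=20] open={R10}
Step 20: cancel R10 -> on_hand[A=57 B=40 C=45 D=45 E=20] avail[A=57 B=40 C=45 D=45 E=20] open={}
Step 21: reserve R11 A 8 -> on_hand[A=57 B=40 C=45 D=45 E=20] avail[A=49 B=40 C=45 D=45 E=20] open={R11}
Step 22: cancel R11 -> on_hand[A=57 B=40 C=45 D=45 E=20] avail[A=57 B=40 C=45 D=45 E=20] open={}
Step 23: reserve R12 E 4 -> on_hand[A=57 B=40 C=45 D=45 E=20] avail[A=57 B=40 C=45 D=45 E=16] open={R12}
Open reservations: ['R12'] -> 1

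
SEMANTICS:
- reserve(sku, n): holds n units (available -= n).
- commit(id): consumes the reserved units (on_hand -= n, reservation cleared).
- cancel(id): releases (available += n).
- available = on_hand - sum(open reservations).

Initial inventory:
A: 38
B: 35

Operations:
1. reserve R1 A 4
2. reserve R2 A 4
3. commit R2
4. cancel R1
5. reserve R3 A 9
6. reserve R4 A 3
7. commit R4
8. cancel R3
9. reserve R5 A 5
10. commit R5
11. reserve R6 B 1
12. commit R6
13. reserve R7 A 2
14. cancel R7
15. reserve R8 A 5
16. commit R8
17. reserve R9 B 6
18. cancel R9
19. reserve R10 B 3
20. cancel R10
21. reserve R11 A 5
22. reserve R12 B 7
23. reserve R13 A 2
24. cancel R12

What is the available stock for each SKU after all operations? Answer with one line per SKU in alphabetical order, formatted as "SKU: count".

Answer: A: 14
B: 34

Derivation:
Step 1: reserve R1 A 4 -> on_hand[A=38 B=35] avail[A=34 B=35] open={R1}
Step 2: reserve R2 A 4 -> on_hand[A=38 B=35] avail[A=30 B=35] open={R1,R2}
Step 3: commit R2 -> on_hand[A=34 B=35] avail[A=30 B=35] open={R1}
Step 4: cancel R1 -> on_hand[A=34 B=35] avail[A=34 B=35] open={}
Step 5: reserve R3 A 9 -> on_hand[A=34 B=35] avail[A=25 B=35] open={R3}
Step 6: reserve R4 A 3 -> on_hand[A=34 B=35] avail[A=22 B=35] open={R3,R4}
Step 7: commit R4 -> on_hand[A=31 B=35] avail[A=22 B=35] open={R3}
Step 8: cancel R3 -> on_hand[A=31 B=35] avail[A=31 B=35] open={}
Step 9: reserve R5 A 5 -> on_hand[A=31 B=35] avail[A=26 B=35] open={R5}
Step 10: commit R5 -> on_hand[A=26 B=35] avail[A=26 B=35] open={}
Step 11: reserve R6 B 1 -> on_hand[A=26 B=35] avail[A=26 B=34] open={R6}
Step 12: commit R6 -> on_hand[A=26 B=34] avail[A=26 B=34] open={}
Step 13: reserve R7 A 2 -> on_hand[A=26 B=34] avail[A=24 B=34] open={R7}
Step 14: cancel R7 -> on_hand[A=26 B=34] avail[A=26 B=34] open={}
Step 15: reserve R8 A 5 -> on_hand[A=26 B=34] avail[A=21 B=34] open={R8}
Step 16: commit R8 -> on_hand[A=21 B=34] avail[A=21 B=34] open={}
Step 17: reserve R9 B 6 -> on_hand[A=21 B=34] avail[A=21 B=28] open={R9}
Step 18: cancel R9 -> on_hand[A=21 B=34] avail[A=21 B=34] open={}
Step 19: reserve R10 B 3 -> on_hand[A=21 B=34] avail[A=21 B=31] open={R10}
Step 20: cancel R10 -> on_hand[A=21 B=34] avail[A=21 B=34] open={}
Step 21: reserve R11 A 5 -> on_hand[A=21 B=34] avail[A=16 B=34] open={R11}
Step 22: reserve R12 B 7 -> on_hand[A=21 B=34] avail[A=16 B=27] open={R11,R12}
Step 23: reserve R13 A 2 -> on_hand[A=21 B=34] avail[A=14 B=27] open={R11,R12,R13}
Step 24: cancel R12 -> on_hand[A=21 B=34] avail[A=14 B=34] open={R11,R13}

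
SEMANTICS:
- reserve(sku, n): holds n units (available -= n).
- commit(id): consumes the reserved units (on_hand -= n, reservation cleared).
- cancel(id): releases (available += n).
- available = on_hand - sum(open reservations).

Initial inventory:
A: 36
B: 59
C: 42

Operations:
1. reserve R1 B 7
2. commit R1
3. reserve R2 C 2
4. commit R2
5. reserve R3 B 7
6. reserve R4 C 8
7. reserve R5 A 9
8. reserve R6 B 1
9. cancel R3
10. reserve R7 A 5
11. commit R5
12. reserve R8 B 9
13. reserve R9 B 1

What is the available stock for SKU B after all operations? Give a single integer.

Answer: 41

Derivation:
Step 1: reserve R1 B 7 -> on_hand[A=36 B=59 C=42] avail[A=36 B=52 C=42] open={R1}
Step 2: commit R1 -> on_hand[A=36 B=52 C=42] avail[A=36 B=52 C=42] open={}
Step 3: reserve R2 C 2 -> on_hand[A=36 B=52 C=42] avail[A=36 B=52 C=40] open={R2}
Step 4: commit R2 -> on_hand[A=36 B=52 C=40] avail[A=36 B=52 C=40] open={}
Step 5: reserve R3 B 7 -> on_hand[A=36 B=52 C=40] avail[A=36 B=45 C=40] open={R3}
Step 6: reserve R4 C 8 -> on_hand[A=36 B=52 C=40] avail[A=36 B=45 C=32] open={R3,R4}
Step 7: reserve R5 A 9 -> on_hand[A=36 B=52 C=40] avail[A=27 B=45 C=32] open={R3,R4,R5}
Step 8: reserve R6 B 1 -> on_hand[A=36 B=52 C=40] avail[A=27 B=44 C=32] open={R3,R4,R5,R6}
Step 9: cancel R3 -> on_hand[A=36 B=52 C=40] avail[A=27 B=51 C=32] open={R4,R5,R6}
Step 10: reserve R7 A 5 -> on_hand[A=36 B=52 C=40] avail[A=22 B=51 C=32] open={R4,R5,R6,R7}
Step 11: commit R5 -> on_hand[A=27 B=52 C=40] avail[A=22 B=51 C=32] open={R4,R6,R7}
Step 12: reserve R8 B 9 -> on_hand[A=27 B=52 C=40] avail[A=22 B=42 C=32] open={R4,R6,R7,R8}
Step 13: reserve R9 B 1 -> on_hand[A=27 B=52 C=40] avail[A=22 B=41 C=32] open={R4,R6,R7,R8,R9}
Final available[B] = 41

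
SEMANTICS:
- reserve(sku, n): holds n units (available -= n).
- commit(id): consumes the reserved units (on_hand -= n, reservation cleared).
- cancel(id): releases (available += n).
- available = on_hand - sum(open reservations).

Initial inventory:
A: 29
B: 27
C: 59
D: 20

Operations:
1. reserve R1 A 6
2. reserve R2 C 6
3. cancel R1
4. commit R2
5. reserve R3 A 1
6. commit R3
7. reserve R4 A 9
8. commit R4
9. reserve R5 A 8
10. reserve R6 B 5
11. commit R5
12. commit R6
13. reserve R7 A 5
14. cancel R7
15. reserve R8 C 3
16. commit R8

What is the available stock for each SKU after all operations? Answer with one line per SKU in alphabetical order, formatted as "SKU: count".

Answer: A: 11
B: 22
C: 50
D: 20

Derivation:
Step 1: reserve R1 A 6 -> on_hand[A=29 B=27 C=59 D=20] avail[A=23 B=27 C=59 D=20] open={R1}
Step 2: reserve R2 C 6 -> on_hand[A=29 B=27 C=59 D=20] avail[A=23 B=27 C=53 D=20] open={R1,R2}
Step 3: cancel R1 -> on_hand[A=29 B=27 C=59 D=20] avail[A=29 B=27 C=53 D=20] open={R2}
Step 4: commit R2 -> on_hand[A=29 B=27 C=53 D=20] avail[A=29 B=27 C=53 D=20] open={}
Step 5: reserve R3 A 1 -> on_hand[A=29 B=27 C=53 D=20] avail[A=28 B=27 C=53 D=20] open={R3}
Step 6: commit R3 -> on_hand[A=28 B=27 C=53 D=20] avail[A=28 B=27 C=53 D=20] open={}
Step 7: reserve R4 A 9 -> on_hand[A=28 B=27 C=53 D=20] avail[A=19 B=27 C=53 D=20] open={R4}
Step 8: commit R4 -> on_hand[A=19 B=27 C=53 D=20] avail[A=19 B=27 C=53 D=20] open={}
Step 9: reserve R5 A 8 -> on_hand[A=19 B=27 C=53 D=20] avail[A=11 B=27 C=53 D=20] open={R5}
Step 10: reserve R6 B 5 -> on_hand[A=19 B=27 C=53 D=20] avail[A=11 B=22 C=53 D=20] open={R5,R6}
Step 11: commit R5 -> on_hand[A=11 B=27 C=53 D=20] avail[A=11 B=22 C=53 D=20] open={R6}
Step 12: commit R6 -> on_hand[A=11 B=22 C=53 D=20] avail[A=11 B=22 C=53 D=20] open={}
Step 13: reserve R7 A 5 -> on_hand[A=11 B=22 C=53 D=20] avail[A=6 B=22 C=53 D=20] open={R7}
Step 14: cancel R7 -> on_hand[A=11 B=22 C=53 D=20] avail[A=11 B=22 C=53 D=20] open={}
Step 15: reserve R8 C 3 -> on_hand[A=11 B=22 C=53 D=20] avail[A=11 B=22 C=50 D=20] open={R8}
Step 16: commit R8 -> on_hand[A=11 B=22 C=50 D=20] avail[A=11 B=22 C=50 D=20] open={}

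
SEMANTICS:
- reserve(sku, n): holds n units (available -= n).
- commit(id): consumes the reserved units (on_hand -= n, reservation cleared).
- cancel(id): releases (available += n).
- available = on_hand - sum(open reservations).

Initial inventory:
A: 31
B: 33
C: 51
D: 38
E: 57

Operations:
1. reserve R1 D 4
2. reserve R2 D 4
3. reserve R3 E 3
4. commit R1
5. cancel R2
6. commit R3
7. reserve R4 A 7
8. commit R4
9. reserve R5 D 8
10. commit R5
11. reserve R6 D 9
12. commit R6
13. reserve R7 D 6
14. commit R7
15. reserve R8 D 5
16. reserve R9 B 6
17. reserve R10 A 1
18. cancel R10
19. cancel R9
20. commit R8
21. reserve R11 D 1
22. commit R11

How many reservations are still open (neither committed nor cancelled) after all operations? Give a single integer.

Step 1: reserve R1 D 4 -> on_hand[A=31 B=33 C=51 D=38 E=57] avail[A=31 B=33 C=51 D=34 E=57] open={R1}
Step 2: reserve R2 D 4 -> on_hand[A=31 B=33 C=51 D=38 E=57] avail[A=31 B=33 C=51 D=30 E=57] open={R1,R2}
Step 3: reserve R3 E 3 -> on_hand[A=31 B=33 C=51 D=38 E=57] avail[A=31 B=33 C=51 D=30 E=54] open={R1,R2,R3}
Step 4: commit R1 -> on_hand[A=31 B=33 C=51 D=34 E=57] avail[A=31 B=33 C=51 D=30 E=54] open={R2,R3}
Step 5: cancel R2 -> on_hand[A=31 B=33 C=51 D=34 E=57] avail[A=31 B=33 C=51 D=34 E=54] open={R3}
Step 6: commit R3 -> on_hand[A=31 B=33 C=51 D=34 E=54] avail[A=31 B=33 C=51 D=34 E=54] open={}
Step 7: reserve R4 A 7 -> on_hand[A=31 B=33 C=51 D=34 E=54] avail[A=24 B=33 C=51 D=34 E=54] open={R4}
Step 8: commit R4 -> on_hand[A=24 B=33 C=51 D=34 E=54] avail[A=24 B=33 C=51 D=34 E=54] open={}
Step 9: reserve R5 D 8 -> on_hand[A=24 B=33 C=51 D=34 E=54] avail[A=24 B=33 C=51 D=26 E=54] open={R5}
Step 10: commit R5 -> on_hand[A=24 B=33 C=51 D=26 E=54] avail[A=24 B=33 C=51 D=26 E=54] open={}
Step 11: reserve R6 D 9 -> on_hand[A=24 B=33 C=51 D=26 E=54] avail[A=24 B=33 C=51 D=17 E=54] open={R6}
Step 12: commit R6 -> on_hand[A=24 B=33 C=51 D=17 E=54] avail[A=24 B=33 C=51 D=17 E=54] open={}
Step 13: reserve R7 D 6 -> on_hand[A=24 B=33 C=51 D=17 E=54] avail[A=24 B=33 C=51 D=11 E=54] open={R7}
Step 14: commit R7 -> on_hand[A=24 B=33 C=51 D=11 E=54] avail[A=24 B=33 C=51 D=11 E=54] open={}
Step 15: reserve R8 D 5 -> on_hand[A=24 B=33 C=51 D=11 E=54] avail[A=24 B=33 C=51 D=6 E=54] open={R8}
Step 16: reserve R9 B 6 -> on_hand[A=24 B=33 C=51 D=11 E=54] avail[A=24 B=27 C=51 D=6 E=54] open={R8,R9}
Step 17: reserve R10 A 1 -> on_hand[A=24 B=33 C=51 D=11 E=54] avail[A=23 B=27 C=51 D=6 E=54] open={R10,R8,R9}
Step 18: cancel R10 -> on_hand[A=24 B=33 C=51 D=11 E=54] avail[A=24 B=27 C=51 D=6 E=54] open={R8,R9}
Step 19: cancel R9 -> on_hand[A=24 B=33 C=51 D=11 E=54] avail[A=24 B=33 C=51 D=6 E=54] open={R8}
Step 20: commit R8 -> on_hand[A=24 B=33 C=51 D=6 E=54] avail[A=24 B=33 C=51 D=6 E=54] open={}
Step 21: reserve R11 D 1 -> on_hand[A=24 B=33 C=51 D=6 E=54] avail[A=24 B=33 C=51 D=5 E=54] open={R11}
Step 22: commit R11 -> on_hand[A=24 B=33 C=51 D=5 E=54] avail[A=24 B=33 C=51 D=5 E=54] open={}
Open reservations: [] -> 0

Answer: 0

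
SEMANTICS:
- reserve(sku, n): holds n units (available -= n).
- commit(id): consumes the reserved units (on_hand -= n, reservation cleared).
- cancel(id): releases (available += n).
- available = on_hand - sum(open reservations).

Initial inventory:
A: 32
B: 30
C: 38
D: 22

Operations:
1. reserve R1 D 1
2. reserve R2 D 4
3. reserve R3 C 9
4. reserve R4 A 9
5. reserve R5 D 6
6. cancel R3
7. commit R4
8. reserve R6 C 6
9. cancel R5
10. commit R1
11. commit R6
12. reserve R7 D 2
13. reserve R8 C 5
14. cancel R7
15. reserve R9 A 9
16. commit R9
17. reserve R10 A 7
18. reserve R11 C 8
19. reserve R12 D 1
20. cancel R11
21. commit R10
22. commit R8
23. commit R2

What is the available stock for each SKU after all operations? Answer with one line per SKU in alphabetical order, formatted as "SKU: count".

Step 1: reserve R1 D 1 -> on_hand[A=32 B=30 C=38 D=22] avail[A=32 B=30 C=38 D=21] open={R1}
Step 2: reserve R2 D 4 -> on_hand[A=32 B=30 C=38 D=22] avail[A=32 B=30 C=38 D=17] open={R1,R2}
Step 3: reserve R3 C 9 -> on_hand[A=32 B=30 C=38 D=22] avail[A=32 B=30 C=29 D=17] open={R1,R2,R3}
Step 4: reserve R4 A 9 -> on_hand[A=32 B=30 C=38 D=22] avail[A=23 B=30 C=29 D=17] open={R1,R2,R3,R4}
Step 5: reserve R5 D 6 -> on_hand[A=32 B=30 C=38 D=22] avail[A=23 B=30 C=29 D=11] open={R1,R2,R3,R4,R5}
Step 6: cancel R3 -> on_hand[A=32 B=30 C=38 D=22] avail[A=23 B=30 C=38 D=11] open={R1,R2,R4,R5}
Step 7: commit R4 -> on_hand[A=23 B=30 C=38 D=22] avail[A=23 B=30 C=38 D=11] open={R1,R2,R5}
Step 8: reserve R6 C 6 -> on_hand[A=23 B=30 C=38 D=22] avail[A=23 B=30 C=32 D=11] open={R1,R2,R5,R6}
Step 9: cancel R5 -> on_hand[A=23 B=30 C=38 D=22] avail[A=23 B=30 C=32 D=17] open={R1,R2,R6}
Step 10: commit R1 -> on_hand[A=23 B=30 C=38 D=21] avail[A=23 B=30 C=32 D=17] open={R2,R6}
Step 11: commit R6 -> on_hand[A=23 B=30 C=32 D=21] avail[A=23 B=30 C=32 D=17] open={R2}
Step 12: reserve R7 D 2 -> on_hand[A=23 B=30 C=32 D=21] avail[A=23 B=30 C=32 D=15] open={R2,R7}
Step 13: reserve R8 C 5 -> on_hand[A=23 B=30 C=32 D=21] avail[A=23 B=30 C=27 D=15] open={R2,R7,R8}
Step 14: cancel R7 -> on_hand[A=23 B=30 C=32 D=21] avail[A=23 B=30 C=27 D=17] open={R2,R8}
Step 15: reserve R9 A 9 -> on_hand[A=23 B=30 C=32 D=21] avail[A=14 B=30 C=27 D=17] open={R2,R8,R9}
Step 16: commit R9 -> on_hand[A=14 B=30 C=32 D=21] avail[A=14 B=30 C=27 D=17] open={R2,R8}
Step 17: reserve R10 A 7 -> on_hand[A=14 B=30 C=32 D=21] avail[A=7 B=30 C=27 D=17] open={R10,R2,R8}
Step 18: reserve R11 C 8 -> on_hand[A=14 B=30 C=32 D=21] avail[A=7 B=30 C=19 D=17] open={R10,R11,R2,R8}
Step 19: reserve R12 D 1 -> on_hand[A=14 B=30 C=32 D=21] avail[A=7 B=30 C=19 D=16] open={R10,R11,R12,R2,R8}
Step 20: cancel R11 -> on_hand[A=14 B=30 C=32 D=21] avail[A=7 B=30 C=27 D=16] open={R10,R12,R2,R8}
Step 21: commit R10 -> on_hand[A=7 B=30 C=32 D=21] avail[A=7 B=30 C=27 D=16] open={R12,R2,R8}
Step 22: commit R8 -> on_hand[A=7 B=30 C=27 D=21] avail[A=7 B=30 C=27 D=16] open={R12,R2}
Step 23: commit R2 -> on_hand[A=7 B=30 C=27 D=17] avail[A=7 B=30 C=27 D=16] open={R12}

Answer: A: 7
B: 30
C: 27
D: 16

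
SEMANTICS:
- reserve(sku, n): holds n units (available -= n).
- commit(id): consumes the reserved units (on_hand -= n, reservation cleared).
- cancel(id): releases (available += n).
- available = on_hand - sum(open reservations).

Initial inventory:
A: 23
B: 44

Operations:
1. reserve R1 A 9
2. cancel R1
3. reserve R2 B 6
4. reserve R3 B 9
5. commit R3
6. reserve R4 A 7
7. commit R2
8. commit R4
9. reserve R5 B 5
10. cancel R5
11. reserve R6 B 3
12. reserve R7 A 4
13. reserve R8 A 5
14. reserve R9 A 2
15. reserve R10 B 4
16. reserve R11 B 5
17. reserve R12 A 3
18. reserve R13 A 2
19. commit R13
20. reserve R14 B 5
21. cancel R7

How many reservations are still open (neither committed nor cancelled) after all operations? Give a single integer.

Answer: 7

Derivation:
Step 1: reserve R1 A 9 -> on_hand[A=23 B=44] avail[A=14 B=44] open={R1}
Step 2: cancel R1 -> on_hand[A=23 B=44] avail[A=23 B=44] open={}
Step 3: reserve R2 B 6 -> on_hand[A=23 B=44] avail[A=23 B=38] open={R2}
Step 4: reserve R3 B 9 -> on_hand[A=23 B=44] avail[A=23 B=29] open={R2,R3}
Step 5: commit R3 -> on_hand[A=23 B=35] avail[A=23 B=29] open={R2}
Step 6: reserve R4 A 7 -> on_hand[A=23 B=35] avail[A=16 B=29] open={R2,R4}
Step 7: commit R2 -> on_hand[A=23 B=29] avail[A=16 B=29] open={R4}
Step 8: commit R4 -> on_hand[A=16 B=29] avail[A=16 B=29] open={}
Step 9: reserve R5 B 5 -> on_hand[A=16 B=29] avail[A=16 B=24] open={R5}
Step 10: cancel R5 -> on_hand[A=16 B=29] avail[A=16 B=29] open={}
Step 11: reserve R6 B 3 -> on_hand[A=16 B=29] avail[A=16 B=26] open={R6}
Step 12: reserve R7 A 4 -> on_hand[A=16 B=29] avail[A=12 B=26] open={R6,R7}
Step 13: reserve R8 A 5 -> on_hand[A=16 B=29] avail[A=7 B=26] open={R6,R7,R8}
Step 14: reserve R9 A 2 -> on_hand[A=16 B=29] avail[A=5 B=26] open={R6,R7,R8,R9}
Step 15: reserve R10 B 4 -> on_hand[A=16 B=29] avail[A=5 B=22] open={R10,R6,R7,R8,R9}
Step 16: reserve R11 B 5 -> on_hand[A=16 B=29] avail[A=5 B=17] open={R10,R11,R6,R7,R8,R9}
Step 17: reserve R12 A 3 -> on_hand[A=16 B=29] avail[A=2 B=17] open={R10,R11,R12,R6,R7,R8,R9}
Step 18: reserve R13 A 2 -> on_hand[A=16 B=29] avail[A=0 B=17] open={R10,R11,R12,R13,R6,R7,R8,R9}
Step 19: commit R13 -> on_hand[A=14 B=29] avail[A=0 B=17] open={R10,R11,R12,R6,R7,R8,R9}
Step 20: reserve R14 B 5 -> on_hand[A=14 B=29] avail[A=0 B=12] open={R10,R11,R12,R14,R6,R7,R8,R9}
Step 21: cancel R7 -> on_hand[A=14 B=29] avail[A=4 B=12] open={R10,R11,R12,R14,R6,R8,R9}
Open reservations: ['R10', 'R11', 'R12', 'R14', 'R6', 'R8', 'R9'] -> 7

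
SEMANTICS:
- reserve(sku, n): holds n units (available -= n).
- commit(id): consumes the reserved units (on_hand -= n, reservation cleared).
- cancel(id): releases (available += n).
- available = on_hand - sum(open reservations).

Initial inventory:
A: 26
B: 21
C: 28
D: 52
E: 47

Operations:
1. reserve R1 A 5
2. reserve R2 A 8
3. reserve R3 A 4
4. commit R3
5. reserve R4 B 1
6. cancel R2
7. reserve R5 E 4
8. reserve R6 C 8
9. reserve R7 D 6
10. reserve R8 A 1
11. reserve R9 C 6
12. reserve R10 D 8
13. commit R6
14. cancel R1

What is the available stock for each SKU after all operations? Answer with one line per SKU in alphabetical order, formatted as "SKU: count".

Answer: A: 21
B: 20
C: 14
D: 38
E: 43

Derivation:
Step 1: reserve R1 A 5 -> on_hand[A=26 B=21 C=28 D=52 E=47] avail[A=21 B=21 C=28 D=52 E=47] open={R1}
Step 2: reserve R2 A 8 -> on_hand[A=26 B=21 C=28 D=52 E=47] avail[A=13 B=21 C=28 D=52 E=47] open={R1,R2}
Step 3: reserve R3 A 4 -> on_hand[A=26 B=21 C=28 D=52 E=47] avail[A=9 B=21 C=28 D=52 E=47] open={R1,R2,R3}
Step 4: commit R3 -> on_hand[A=22 B=21 C=28 D=52 E=47] avail[A=9 B=21 C=28 D=52 E=47] open={R1,R2}
Step 5: reserve R4 B 1 -> on_hand[A=22 B=21 C=28 D=52 E=47] avail[A=9 B=20 C=28 D=52 E=47] open={R1,R2,R4}
Step 6: cancel R2 -> on_hand[A=22 B=21 C=28 D=52 E=47] avail[A=17 B=20 C=28 D=52 E=47] open={R1,R4}
Step 7: reserve R5 E 4 -> on_hand[A=22 B=21 C=28 D=52 E=47] avail[A=17 B=20 C=28 D=52 E=43] open={R1,R4,R5}
Step 8: reserve R6 C 8 -> on_hand[A=22 B=21 C=28 D=52 E=47] avail[A=17 B=20 C=20 D=52 E=43] open={R1,R4,R5,R6}
Step 9: reserve R7 D 6 -> on_hand[A=22 B=21 C=28 D=52 E=47] avail[A=17 B=20 C=20 D=46 E=43] open={R1,R4,R5,R6,R7}
Step 10: reserve R8 A 1 -> on_hand[A=22 B=21 C=28 D=52 E=47] avail[A=16 B=20 C=20 D=46 E=43] open={R1,R4,R5,R6,R7,R8}
Step 11: reserve R9 C 6 -> on_hand[A=22 B=21 C=28 D=52 E=47] avail[A=16 B=20 C=14 D=46 E=43] open={R1,R4,R5,R6,R7,R8,R9}
Step 12: reserve R10 D 8 -> on_hand[A=22 B=21 C=28 D=52 E=47] avail[A=16 B=20 C=14 D=38 E=43] open={R1,R10,R4,R5,R6,R7,R8,R9}
Step 13: commit R6 -> on_hand[A=22 B=21 C=20 D=52 E=47] avail[A=16 B=20 C=14 D=38 E=43] open={R1,R10,R4,R5,R7,R8,R9}
Step 14: cancel R1 -> on_hand[A=22 B=21 C=20 D=52 E=47] avail[A=21 B=20 C=14 D=38 E=43] open={R10,R4,R5,R7,R8,R9}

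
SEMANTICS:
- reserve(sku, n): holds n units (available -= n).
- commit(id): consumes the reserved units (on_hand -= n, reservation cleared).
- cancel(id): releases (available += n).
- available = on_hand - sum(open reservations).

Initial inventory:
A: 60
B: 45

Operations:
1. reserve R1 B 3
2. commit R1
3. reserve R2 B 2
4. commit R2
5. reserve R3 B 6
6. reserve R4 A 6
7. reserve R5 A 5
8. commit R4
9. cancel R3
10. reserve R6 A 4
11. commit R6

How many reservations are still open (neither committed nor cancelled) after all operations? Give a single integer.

Answer: 1

Derivation:
Step 1: reserve R1 B 3 -> on_hand[A=60 B=45] avail[A=60 B=42] open={R1}
Step 2: commit R1 -> on_hand[A=60 B=42] avail[A=60 B=42] open={}
Step 3: reserve R2 B 2 -> on_hand[A=60 B=42] avail[A=60 B=40] open={R2}
Step 4: commit R2 -> on_hand[A=60 B=40] avail[A=60 B=40] open={}
Step 5: reserve R3 B 6 -> on_hand[A=60 B=40] avail[A=60 B=34] open={R3}
Step 6: reserve R4 A 6 -> on_hand[A=60 B=40] avail[A=54 B=34] open={R3,R4}
Step 7: reserve R5 A 5 -> on_hand[A=60 B=40] avail[A=49 B=34] open={R3,R4,R5}
Step 8: commit R4 -> on_hand[A=54 B=40] avail[A=49 B=34] open={R3,R5}
Step 9: cancel R3 -> on_hand[A=54 B=40] avail[A=49 B=40] open={R5}
Step 10: reserve R6 A 4 -> on_hand[A=54 B=40] avail[A=45 B=40] open={R5,R6}
Step 11: commit R6 -> on_hand[A=50 B=40] avail[A=45 B=40] open={R5}
Open reservations: ['R5'] -> 1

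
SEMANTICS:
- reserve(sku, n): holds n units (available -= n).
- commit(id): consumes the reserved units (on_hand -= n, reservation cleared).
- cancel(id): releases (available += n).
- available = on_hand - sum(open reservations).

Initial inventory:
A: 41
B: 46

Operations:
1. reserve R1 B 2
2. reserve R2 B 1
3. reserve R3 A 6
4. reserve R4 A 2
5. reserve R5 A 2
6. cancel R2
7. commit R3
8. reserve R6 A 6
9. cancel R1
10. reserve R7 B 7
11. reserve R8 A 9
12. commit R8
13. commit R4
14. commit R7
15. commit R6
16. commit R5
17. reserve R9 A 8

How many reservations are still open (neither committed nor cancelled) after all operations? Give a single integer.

Answer: 1

Derivation:
Step 1: reserve R1 B 2 -> on_hand[A=41 B=46] avail[A=41 B=44] open={R1}
Step 2: reserve R2 B 1 -> on_hand[A=41 B=46] avail[A=41 B=43] open={R1,R2}
Step 3: reserve R3 A 6 -> on_hand[A=41 B=46] avail[A=35 B=43] open={R1,R2,R3}
Step 4: reserve R4 A 2 -> on_hand[A=41 B=46] avail[A=33 B=43] open={R1,R2,R3,R4}
Step 5: reserve R5 A 2 -> on_hand[A=41 B=46] avail[A=31 B=43] open={R1,R2,R3,R4,R5}
Step 6: cancel R2 -> on_hand[A=41 B=46] avail[A=31 B=44] open={R1,R3,R4,R5}
Step 7: commit R3 -> on_hand[A=35 B=46] avail[A=31 B=44] open={R1,R4,R5}
Step 8: reserve R6 A 6 -> on_hand[A=35 B=46] avail[A=25 B=44] open={R1,R4,R5,R6}
Step 9: cancel R1 -> on_hand[A=35 B=46] avail[A=25 B=46] open={R4,R5,R6}
Step 10: reserve R7 B 7 -> on_hand[A=35 B=46] avail[A=25 B=39] open={R4,R5,R6,R7}
Step 11: reserve R8 A 9 -> on_hand[A=35 B=46] avail[A=16 B=39] open={R4,R5,R6,R7,R8}
Step 12: commit R8 -> on_hand[A=26 B=46] avail[A=16 B=39] open={R4,R5,R6,R7}
Step 13: commit R4 -> on_hand[A=24 B=46] avail[A=16 B=39] open={R5,R6,R7}
Step 14: commit R7 -> on_hand[A=24 B=39] avail[A=16 B=39] open={R5,R6}
Step 15: commit R6 -> on_hand[A=18 B=39] avail[A=16 B=39] open={R5}
Step 16: commit R5 -> on_hand[A=16 B=39] avail[A=16 B=39] open={}
Step 17: reserve R9 A 8 -> on_hand[A=16 B=39] avail[A=8 B=39] open={R9}
Open reservations: ['R9'] -> 1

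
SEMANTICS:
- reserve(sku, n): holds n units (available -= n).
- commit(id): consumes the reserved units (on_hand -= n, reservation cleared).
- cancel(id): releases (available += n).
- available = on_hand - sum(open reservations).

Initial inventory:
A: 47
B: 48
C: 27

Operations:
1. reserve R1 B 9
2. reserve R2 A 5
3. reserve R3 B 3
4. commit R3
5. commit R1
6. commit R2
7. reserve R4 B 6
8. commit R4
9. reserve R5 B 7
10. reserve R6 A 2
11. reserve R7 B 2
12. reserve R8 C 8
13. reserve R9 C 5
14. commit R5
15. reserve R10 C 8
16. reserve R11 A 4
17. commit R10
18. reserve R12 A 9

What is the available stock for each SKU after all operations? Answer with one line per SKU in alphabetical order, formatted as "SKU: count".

Step 1: reserve R1 B 9 -> on_hand[A=47 B=48 C=27] avail[A=47 B=39 C=27] open={R1}
Step 2: reserve R2 A 5 -> on_hand[A=47 B=48 C=27] avail[A=42 B=39 C=27] open={R1,R2}
Step 3: reserve R3 B 3 -> on_hand[A=47 B=48 C=27] avail[A=42 B=36 C=27] open={R1,R2,R3}
Step 4: commit R3 -> on_hand[A=47 B=45 C=27] avail[A=42 B=36 C=27] open={R1,R2}
Step 5: commit R1 -> on_hand[A=47 B=36 C=27] avail[A=42 B=36 C=27] open={R2}
Step 6: commit R2 -> on_hand[A=42 B=36 C=27] avail[A=42 B=36 C=27] open={}
Step 7: reserve R4 B 6 -> on_hand[A=42 B=36 C=27] avail[A=42 B=30 C=27] open={R4}
Step 8: commit R4 -> on_hand[A=42 B=30 C=27] avail[A=42 B=30 C=27] open={}
Step 9: reserve R5 B 7 -> on_hand[A=42 B=30 C=27] avail[A=42 B=23 C=27] open={R5}
Step 10: reserve R6 A 2 -> on_hand[A=42 B=30 C=27] avail[A=40 B=23 C=27] open={R5,R6}
Step 11: reserve R7 B 2 -> on_hand[A=42 B=30 C=27] avail[A=40 B=21 C=27] open={R5,R6,R7}
Step 12: reserve R8 C 8 -> on_hand[A=42 B=30 C=27] avail[A=40 B=21 C=19] open={R5,R6,R7,R8}
Step 13: reserve R9 C 5 -> on_hand[A=42 B=30 C=27] avail[A=40 B=21 C=14] open={R5,R6,R7,R8,R9}
Step 14: commit R5 -> on_hand[A=42 B=23 C=27] avail[A=40 B=21 C=14] open={R6,R7,R8,R9}
Step 15: reserve R10 C 8 -> on_hand[A=42 B=23 C=27] avail[A=40 B=21 C=6] open={R10,R6,R7,R8,R9}
Step 16: reserve R11 A 4 -> on_hand[A=42 B=23 C=27] avail[A=36 B=21 C=6] open={R10,R11,R6,R7,R8,R9}
Step 17: commit R10 -> on_hand[A=42 B=23 C=19] avail[A=36 B=21 C=6] open={R11,R6,R7,R8,R9}
Step 18: reserve R12 A 9 -> on_hand[A=42 B=23 C=19] avail[A=27 B=21 C=6] open={R11,R12,R6,R7,R8,R9}

Answer: A: 27
B: 21
C: 6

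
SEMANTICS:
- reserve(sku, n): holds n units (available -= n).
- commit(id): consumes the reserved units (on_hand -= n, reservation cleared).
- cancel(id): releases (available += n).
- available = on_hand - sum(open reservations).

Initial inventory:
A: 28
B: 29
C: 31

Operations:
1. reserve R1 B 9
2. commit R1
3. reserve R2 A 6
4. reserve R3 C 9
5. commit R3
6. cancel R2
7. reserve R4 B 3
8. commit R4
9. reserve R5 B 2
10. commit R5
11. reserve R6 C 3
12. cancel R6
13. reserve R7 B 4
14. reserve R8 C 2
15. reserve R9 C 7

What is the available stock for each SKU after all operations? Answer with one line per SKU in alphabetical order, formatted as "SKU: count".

Step 1: reserve R1 B 9 -> on_hand[A=28 B=29 C=31] avail[A=28 B=20 C=31] open={R1}
Step 2: commit R1 -> on_hand[A=28 B=20 C=31] avail[A=28 B=20 C=31] open={}
Step 3: reserve R2 A 6 -> on_hand[A=28 B=20 C=31] avail[A=22 B=20 C=31] open={R2}
Step 4: reserve R3 C 9 -> on_hand[A=28 B=20 C=31] avail[A=22 B=20 C=22] open={R2,R3}
Step 5: commit R3 -> on_hand[A=28 B=20 C=22] avail[A=22 B=20 C=22] open={R2}
Step 6: cancel R2 -> on_hand[A=28 B=20 C=22] avail[A=28 B=20 C=22] open={}
Step 7: reserve R4 B 3 -> on_hand[A=28 B=20 C=22] avail[A=28 B=17 C=22] open={R4}
Step 8: commit R4 -> on_hand[A=28 B=17 C=22] avail[A=28 B=17 C=22] open={}
Step 9: reserve R5 B 2 -> on_hand[A=28 B=17 C=22] avail[A=28 B=15 C=22] open={R5}
Step 10: commit R5 -> on_hand[A=28 B=15 C=22] avail[A=28 B=15 C=22] open={}
Step 11: reserve R6 C 3 -> on_hand[A=28 B=15 C=22] avail[A=28 B=15 C=19] open={R6}
Step 12: cancel R6 -> on_hand[A=28 B=15 C=22] avail[A=28 B=15 C=22] open={}
Step 13: reserve R7 B 4 -> on_hand[A=28 B=15 C=22] avail[A=28 B=11 C=22] open={R7}
Step 14: reserve R8 C 2 -> on_hand[A=28 B=15 C=22] avail[A=28 B=11 C=20] open={R7,R8}
Step 15: reserve R9 C 7 -> on_hand[A=28 B=15 C=22] avail[A=28 B=11 C=13] open={R7,R8,R9}

Answer: A: 28
B: 11
C: 13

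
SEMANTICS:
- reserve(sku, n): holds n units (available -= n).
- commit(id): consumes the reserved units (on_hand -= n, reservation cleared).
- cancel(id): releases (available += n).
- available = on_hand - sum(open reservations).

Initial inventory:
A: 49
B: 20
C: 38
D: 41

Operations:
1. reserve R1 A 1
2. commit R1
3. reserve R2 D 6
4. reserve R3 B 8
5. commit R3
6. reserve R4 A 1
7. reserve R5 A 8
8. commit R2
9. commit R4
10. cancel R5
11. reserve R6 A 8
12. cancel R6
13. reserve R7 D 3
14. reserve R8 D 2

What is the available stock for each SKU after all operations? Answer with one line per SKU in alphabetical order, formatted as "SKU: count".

Step 1: reserve R1 A 1 -> on_hand[A=49 B=20 C=38 D=41] avail[A=48 B=20 C=38 D=41] open={R1}
Step 2: commit R1 -> on_hand[A=48 B=20 C=38 D=41] avail[A=48 B=20 C=38 D=41] open={}
Step 3: reserve R2 D 6 -> on_hand[A=48 B=20 C=38 D=41] avail[A=48 B=20 C=38 D=35] open={R2}
Step 4: reserve R3 B 8 -> on_hand[A=48 B=20 C=38 D=41] avail[A=48 B=12 C=38 D=35] open={R2,R3}
Step 5: commit R3 -> on_hand[A=48 B=12 C=38 D=41] avail[A=48 B=12 C=38 D=35] open={R2}
Step 6: reserve R4 A 1 -> on_hand[A=48 B=12 C=38 D=41] avail[A=47 B=12 C=38 D=35] open={R2,R4}
Step 7: reserve R5 A 8 -> on_hand[A=48 B=12 C=38 D=41] avail[A=39 B=12 C=38 D=35] open={R2,R4,R5}
Step 8: commit R2 -> on_hand[A=48 B=12 C=38 D=35] avail[A=39 B=12 C=38 D=35] open={R4,R5}
Step 9: commit R4 -> on_hand[A=47 B=12 C=38 D=35] avail[A=39 B=12 C=38 D=35] open={R5}
Step 10: cancel R5 -> on_hand[A=47 B=12 C=38 D=35] avail[A=47 B=12 C=38 D=35] open={}
Step 11: reserve R6 A 8 -> on_hand[A=47 B=12 C=38 D=35] avail[A=39 B=12 C=38 D=35] open={R6}
Step 12: cancel R6 -> on_hand[A=47 B=12 C=38 D=35] avail[A=47 B=12 C=38 D=35] open={}
Step 13: reserve R7 D 3 -> on_hand[A=47 B=12 C=38 D=35] avail[A=47 B=12 C=38 D=32] open={R7}
Step 14: reserve R8 D 2 -> on_hand[A=47 B=12 C=38 D=35] avail[A=47 B=12 C=38 D=30] open={R7,R8}

Answer: A: 47
B: 12
C: 38
D: 30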